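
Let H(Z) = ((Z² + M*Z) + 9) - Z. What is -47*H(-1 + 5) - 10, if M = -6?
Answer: 131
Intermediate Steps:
H(Z) = 9 + Z² - 7*Z (H(Z) = ((Z² - 6*Z) + 9) - Z = (9 + Z² - 6*Z) - Z = 9 + Z² - 7*Z)
-47*H(-1 + 5) - 10 = -47*(9 + (-1 + 5)² - 7*(-1 + 5)) - 10 = -47*(9 + 4² - 7*4) - 10 = -47*(9 + 16 - 28) - 10 = -47*(-3) - 10 = 141 - 10 = 131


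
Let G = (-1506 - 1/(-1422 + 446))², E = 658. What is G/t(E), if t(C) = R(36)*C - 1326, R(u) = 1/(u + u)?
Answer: -19444263489225/11289692608 ≈ -1722.3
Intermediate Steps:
R(u) = 1/(2*u)
t(C) = -1326 + C/72 (t(C) = ((½)/36)*C - 1326 = ((½)*(1/36))*C - 1326 = C/72 - 1326 = -1326 + C/72)
G = 2160473721025/952576 (G = (-1506 - 1/(-976))² = (-1506 - 1*(-1/976))² = (-1506 + 1/976)² = (-1469855/976)² = 2160473721025/952576 ≈ 2.2680e+6)
G/t(E) = 2160473721025/(952576*(-1326 + (1/72)*658)) = 2160473721025/(952576*(-1326 + 329/36)) = 2160473721025/(952576*(-47407/36)) = (2160473721025/952576)*(-36/47407) = -19444263489225/11289692608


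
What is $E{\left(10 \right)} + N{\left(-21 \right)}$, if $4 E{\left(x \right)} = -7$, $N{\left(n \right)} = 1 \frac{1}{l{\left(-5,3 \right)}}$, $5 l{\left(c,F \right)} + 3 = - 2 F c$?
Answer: $- \frac{169}{108} \approx -1.5648$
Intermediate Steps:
$l{\left(c,F \right)} = - \frac{3}{5} - \frac{2 F c}{5}$ ($l{\left(c,F \right)} = - \frac{3}{5} + \frac{- 2 F c}{5} = - \frac{3}{5} + \frac{\left(-2\right) F c}{5} = - \frac{3}{5} - \frac{2 F c}{5}$)
$N{\left(n \right)} = \frac{5}{27}$ ($N{\left(n \right)} = 1 \frac{1}{- \frac{3}{5} - \frac{6}{5} \left(-5\right)} = 1 \frac{1}{- \frac{3}{5} + 6} = 1 \frac{1}{\frac{27}{5}} = 1 \cdot \frac{5}{27} = \frac{5}{27}$)
$E{\left(x \right)} = - \frac{7}{4}$ ($E{\left(x \right)} = \frac{1}{4} \left(-7\right) = - \frac{7}{4}$)
$E{\left(10 \right)} + N{\left(-21 \right)} = - \frac{7}{4} + \frac{5}{27} = - \frac{169}{108}$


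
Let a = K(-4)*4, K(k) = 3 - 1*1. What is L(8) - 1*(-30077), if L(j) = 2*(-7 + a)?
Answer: 30079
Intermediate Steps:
K(k) = 2 (K(k) = 3 - 1 = 2)
a = 8 (a = 2*4 = 8)
L(j) = 2 (L(j) = 2*(-7 + 8) = 2*1 = 2)
L(8) - 1*(-30077) = 2 - 1*(-30077) = 2 + 30077 = 30079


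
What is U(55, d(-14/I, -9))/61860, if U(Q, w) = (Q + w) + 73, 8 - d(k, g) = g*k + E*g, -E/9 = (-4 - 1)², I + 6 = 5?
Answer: -1763/61860 ≈ -0.028500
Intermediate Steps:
I = -1 (I = -6 + 5 = -1)
E = -225 (E = -9*(-4 - 1)² = -9*(-5)² = -9*25 = -225)
d(k, g) = 8 + 225*g - g*k (d(k, g) = 8 - (g*k - 225*g) = 8 - (-225*g + g*k) = 8 + (225*g - g*k) = 8 + 225*g - g*k)
U(Q, w) = 73 + Q + w
U(55, d(-14/I, -9))/61860 = (73 + 55 + (8 + 225*(-9) - 1*(-9)*(-14/(-1))))/61860 = (73 + 55 + (8 - 2025 - 1*(-9)*(-14*(-1))))*(1/61860) = (73 + 55 + (8 - 2025 - 1*(-9)*14))*(1/61860) = (73 + 55 + (8 - 2025 + 126))*(1/61860) = (73 + 55 - 1891)*(1/61860) = -1763*1/61860 = -1763/61860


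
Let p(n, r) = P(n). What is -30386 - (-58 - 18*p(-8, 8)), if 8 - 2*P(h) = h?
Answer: -30184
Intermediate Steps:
P(h) = 4 - h/2
p(n, r) = 4 - n/2
-30386 - (-58 - 18*p(-8, 8)) = -30386 - (-58 - 18*(4 - ½*(-8))) = -30386 - (-58 - 18*(4 + 4)) = -30386 - (-58 - 18*8) = -30386 - (-58 - 144) = -30386 - 1*(-202) = -30386 + 202 = -30184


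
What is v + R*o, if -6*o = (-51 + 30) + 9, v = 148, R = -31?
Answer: 86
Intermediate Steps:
o = 2 (o = -((-51 + 30) + 9)/6 = -(-21 + 9)/6 = -1/6*(-12) = 2)
v + R*o = 148 - 31*2 = 148 - 62 = 86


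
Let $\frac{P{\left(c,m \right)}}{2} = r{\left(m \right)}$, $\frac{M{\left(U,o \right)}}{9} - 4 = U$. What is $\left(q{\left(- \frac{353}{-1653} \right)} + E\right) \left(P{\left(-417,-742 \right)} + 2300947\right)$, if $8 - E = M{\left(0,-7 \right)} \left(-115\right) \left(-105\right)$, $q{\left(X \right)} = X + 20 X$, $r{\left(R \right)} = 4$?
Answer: $- \frac{551108223044055}{551} \approx -1.0002 \cdot 10^{12}$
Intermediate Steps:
$M{\left(U,o \right)} = 36 + 9 U$
$P{\left(c,m \right)} = 8$ ($P{\left(c,m \right)} = 2 \cdot 4 = 8$)
$q{\left(X \right)} = 21 X$
$E = -434692$ ($E = 8 - \left(36 + 9 \cdot 0\right) \left(-115\right) \left(-105\right) = 8 - \left(36 + 0\right) \left(-115\right) \left(-105\right) = 8 - 36 \left(-115\right) \left(-105\right) = 8 - \left(-4140\right) \left(-105\right) = 8 - 434700 = -434692$)
$\left(q{\left(- \frac{353}{-1653} \right)} + E\right) \left(P{\left(-417,-742 \right)} + 2300947\right) = \left(21 \left(- \frac{353}{-1653}\right) - 434692\right) \left(8 + 2300947\right) = \left(21 \left(\left(-353\right) \left(- \frac{1}{1653}\right)\right) - 434692\right) 2300955 = \left(21 \cdot \frac{353}{1653} - 434692\right) 2300955 = \left(\frac{2471}{551} - 434692\right) 2300955 = \left(- \frac{239512821}{551}\right) 2300955 = - \frac{551108223044055}{551}$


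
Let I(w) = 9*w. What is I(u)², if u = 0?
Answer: 0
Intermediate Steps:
I(u)² = (9*0)² = 0² = 0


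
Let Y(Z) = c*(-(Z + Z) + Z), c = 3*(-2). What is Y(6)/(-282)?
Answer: -6/47 ≈ -0.12766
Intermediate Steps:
c = -6
Y(Z) = 6*Z (Y(Z) = -6*(-(Z + Z) + Z) = -6*(-2*Z + Z) = -(-6)*Z = 6*Z)
Y(6)/(-282) = (6*6)/(-282) = 36*(-1/282) = -6/47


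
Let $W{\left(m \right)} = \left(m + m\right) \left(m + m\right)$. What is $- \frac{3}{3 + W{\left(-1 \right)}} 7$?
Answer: $-3$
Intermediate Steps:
$W{\left(m \right)} = 4 m^{2}$ ($W{\left(m \right)} = 2 m 2 m = 4 m^{2}$)
$- \frac{3}{3 + W{\left(-1 \right)}} 7 = - \frac{3}{3 + 4 \left(-1\right)^{2}} \cdot 7 = - \frac{3}{3 + 4 \cdot 1} \cdot 7 = - \frac{3}{3 + 4} \cdot 7 = - \frac{3}{7} \cdot 7 = \left(-3\right) \frac{1}{7} \cdot 7 = \left(- \frac{3}{7}\right) 7 = -3$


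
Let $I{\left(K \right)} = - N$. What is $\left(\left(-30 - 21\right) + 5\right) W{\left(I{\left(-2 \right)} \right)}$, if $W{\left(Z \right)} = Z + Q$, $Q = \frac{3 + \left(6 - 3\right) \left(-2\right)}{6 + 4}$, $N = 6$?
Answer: $\frac{1449}{5} \approx 289.8$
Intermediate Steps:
$I{\left(K \right)} = -6$ ($I{\left(K \right)} = \left(-1\right) 6 = -6$)
$Q = - \frac{3}{10}$ ($Q = \frac{3 + 3 \left(-2\right)}{10} = \left(3 - 6\right) \frac{1}{10} = \left(-3\right) \frac{1}{10} = - \frac{3}{10} \approx -0.3$)
$W{\left(Z \right)} = - \frac{3}{10} + Z$ ($W{\left(Z \right)} = Z - \frac{3}{10} = - \frac{3}{10} + Z$)
$\left(\left(-30 - 21\right) + 5\right) W{\left(I{\left(-2 \right)} \right)} = \left(\left(-30 - 21\right) + 5\right) \left(- \frac{3}{10} - 6\right) = \left(-51 + 5\right) \left(- \frac{63}{10}\right) = \left(-46\right) \left(- \frac{63}{10}\right) = \frac{1449}{5}$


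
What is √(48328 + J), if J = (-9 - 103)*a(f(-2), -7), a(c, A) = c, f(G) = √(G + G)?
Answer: 2*√(12082 - 56*I) ≈ 219.84 - 0.50947*I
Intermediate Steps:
f(G) = √2*√G (f(G) = √(2*G) = √2*√G)
J = -224*I (J = (-9 - 103)*(√2*√(-2)) = -112*√2*I*√2 = -224*I ≈ -224.0*I)
√(48328 + J) = √(48328 - 224*I)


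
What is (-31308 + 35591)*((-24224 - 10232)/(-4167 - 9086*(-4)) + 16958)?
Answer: 2336903780130/32177 ≈ 7.2627e+7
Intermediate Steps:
(-31308 + 35591)*((-24224 - 10232)/(-4167 - 9086*(-4)) + 16958) = 4283*(-34456/(-4167 + 36344) + 16958) = 4283*(-34456/32177 + 16958) = 4283*(545623110/32177) = 2336903780130/32177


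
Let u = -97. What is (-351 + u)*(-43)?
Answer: 19264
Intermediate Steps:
(-351 + u)*(-43) = (-351 - 97)*(-43) = -448*(-43) = 19264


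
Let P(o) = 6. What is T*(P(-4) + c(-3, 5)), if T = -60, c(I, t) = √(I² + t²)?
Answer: -360 - 60*√34 ≈ -709.86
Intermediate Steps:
T*(P(-4) + c(-3, 5)) = -60*(6 + √((-3)² + 5²)) = -60*(6 + √(9 + 25)) = -60*(6 + √34) = -360 - 60*√34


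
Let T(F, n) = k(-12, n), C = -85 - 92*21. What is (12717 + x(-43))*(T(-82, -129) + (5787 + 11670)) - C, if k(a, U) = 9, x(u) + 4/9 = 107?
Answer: 671934715/3 ≈ 2.2398e+8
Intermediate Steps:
x(u) = 959/9 (x(u) = -4/9 + 107 = 959/9)
C = -2017 (C = -85 - 1932 = -2017)
T(F, n) = 9
(12717 + x(-43))*(T(-82, -129) + (5787 + 11670)) - C = (12717 + 959/9)*(9 + (5787 + 11670)) - 1*(-2017) = 115412*(9 + 17457)/9 + 2017 = (115412/9)*17466 + 2017 = 671928664/3 + 2017 = 671934715/3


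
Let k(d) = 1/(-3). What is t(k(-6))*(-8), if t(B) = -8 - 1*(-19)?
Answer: -88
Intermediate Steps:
k(d) = -1/3
t(B) = 11 (t(B) = -8 + 19 = 11)
t(k(-6))*(-8) = 11*(-8) = -88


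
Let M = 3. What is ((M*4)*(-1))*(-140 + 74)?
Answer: 792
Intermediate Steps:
((M*4)*(-1))*(-140 + 74) = ((3*4)*(-1))*(-140 + 74) = (12*(-1))*(-66) = -12*(-66) = 792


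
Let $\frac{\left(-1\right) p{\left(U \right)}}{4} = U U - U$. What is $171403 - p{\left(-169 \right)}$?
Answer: $286323$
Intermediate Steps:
$p{\left(U \right)} = - 4 U^{2} + 4 U$ ($p{\left(U \right)} = - 4 \left(U U - U\right) = - 4 \left(U^{2} - U\right) = - 4 U^{2} + 4 U$)
$171403 - p{\left(-169 \right)} = 171403 - 4 \left(-169\right) \left(1 - -169\right) = 171403 - 4 \left(-169\right) \left(1 + 169\right) = 171403 - 4 \left(-169\right) 170 = 171403 - -114920 = 171403 + 114920 = 286323$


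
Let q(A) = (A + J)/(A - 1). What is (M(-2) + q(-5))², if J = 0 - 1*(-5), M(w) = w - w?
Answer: 0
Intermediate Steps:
M(w) = 0
J = 5 (J = 0 + 5 = 5)
q(A) = (5 + A)/(-1 + A) (q(A) = (A + 5)/(A - 1) = (5 + A)/(-1 + A))
(M(-2) + q(-5))² = (0 + (5 - 5)/(-1 - 5))² = (0 + 0/(-6))² = (0 - ⅙*0)² = (0 + 0)² = 0² = 0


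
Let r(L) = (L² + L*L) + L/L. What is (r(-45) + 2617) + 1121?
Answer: 7789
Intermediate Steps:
r(L) = 1 + 2*L² (r(L) = (L² + L²) + 1 = 2*L² + 1 = 1 + 2*L²)
(r(-45) + 2617) + 1121 = ((1 + 2*(-45)²) + 2617) + 1121 = ((1 + 2*2025) + 2617) + 1121 = ((1 + 4050) + 2617) + 1121 = (4051 + 2617) + 1121 = 6668 + 1121 = 7789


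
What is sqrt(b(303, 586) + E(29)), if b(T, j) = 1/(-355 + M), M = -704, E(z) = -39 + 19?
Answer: I*sqrt(22430679)/1059 ≈ 4.4722*I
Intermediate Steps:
E(z) = -20
b(T, j) = -1/1059 (b(T, j) = 1/(-355 - 704) = 1/(-1059) = -1/1059)
sqrt(b(303, 586) + E(29)) = sqrt(-1/1059 - 20) = sqrt(-21181/1059) = I*sqrt(22430679)/1059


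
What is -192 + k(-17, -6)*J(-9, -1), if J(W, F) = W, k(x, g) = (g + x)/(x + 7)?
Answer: -2127/10 ≈ -212.70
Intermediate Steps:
k(x, g) = (g + x)/(7 + x)
-192 + k(-17, -6)*J(-9, -1) = -192 + ((-6 - 17)/(7 - 17))*(-9) = -192 + (-23/(-10))*(-9) = -192 - 1/10*(-23)*(-9) = -192 + (23/10)*(-9) = -192 - 207/10 = -2127/10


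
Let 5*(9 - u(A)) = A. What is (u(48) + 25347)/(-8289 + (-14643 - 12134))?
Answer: -63366/87665 ≈ -0.72282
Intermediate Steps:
u(A) = 9 - A/5
(u(48) + 25347)/(-8289 + (-14643 - 12134)) = ((9 - ⅕*48) + 25347)/(-8289 + (-14643 - 12134)) = ((9 - 48/5) + 25347)/(-8289 - 26777) = (-⅗ + 25347)/(-35066) = (126732/5)*(-1/35066) = -63366/87665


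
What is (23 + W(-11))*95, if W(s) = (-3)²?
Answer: 3040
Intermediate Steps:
W(s) = 9
(23 + W(-11))*95 = (23 + 9)*95 = 32*95 = 3040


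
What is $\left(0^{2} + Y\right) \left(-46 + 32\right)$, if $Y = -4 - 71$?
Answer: $1050$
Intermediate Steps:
$Y = -75$ ($Y = -4 - 71 = -75$)
$\left(0^{2} + Y\right) \left(-46 + 32\right) = \left(0^{2} - 75\right) \left(-46 + 32\right) = \left(0 - 75\right) \left(-14\right) = \left(-75\right) \left(-14\right) = 1050$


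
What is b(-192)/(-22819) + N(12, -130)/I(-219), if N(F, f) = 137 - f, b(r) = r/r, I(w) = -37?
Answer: -6092710/844303 ≈ -7.2163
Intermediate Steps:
b(r) = 1
b(-192)/(-22819) + N(12, -130)/I(-219) = 1/(-22819) + (137 - 1*(-130))/(-37) = 1*(-1/22819) + (137 + 130)*(-1/37) = -1/22819 + 267*(-1/37) = -1/22819 - 267/37 = -6092710/844303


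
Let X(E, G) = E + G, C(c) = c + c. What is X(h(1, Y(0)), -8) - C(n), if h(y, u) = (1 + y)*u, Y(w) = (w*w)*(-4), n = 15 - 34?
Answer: 30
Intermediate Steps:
n = -19
C(c) = 2*c
Y(w) = -4*w² (Y(w) = w²*(-4) = -4*w²)
h(y, u) = u*(1 + y)
X(h(1, Y(0)), -8) - C(n) = ((-4*0²)*(1 + 1) - 8) - 2*(-19) = (-4*0*2 - 8) - 1*(-38) = (0*2 - 8) + 38 = (0 - 8) + 38 = -8 + 38 = 30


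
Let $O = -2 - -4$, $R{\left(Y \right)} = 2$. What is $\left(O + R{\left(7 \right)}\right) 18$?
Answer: $72$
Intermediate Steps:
$O = 2$ ($O = -2 + 4 = 2$)
$\left(O + R{\left(7 \right)}\right) 18 = \left(2 + 2\right) 18 = 4 \cdot 18 = 72$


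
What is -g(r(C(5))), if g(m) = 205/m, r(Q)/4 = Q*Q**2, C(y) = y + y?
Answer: -41/800 ≈ -0.051250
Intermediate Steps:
C(y) = 2*y
r(Q) = 4*Q**3 (r(Q) = 4*(Q*Q**2) = 4*Q**3)
-g(r(C(5))) = -205/(4*(2*5)**3) = -205/(4*10**3) = -205/(4*1000) = -205/4000 = -1*41/800 = -41/800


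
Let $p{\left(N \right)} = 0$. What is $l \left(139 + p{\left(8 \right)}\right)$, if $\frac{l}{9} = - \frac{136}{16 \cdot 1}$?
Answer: $- \frac{21267}{2} \approx -10634.0$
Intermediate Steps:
$l = - \frac{153}{2}$ ($l = 9 \left(- \frac{136}{16 \cdot 1}\right) = 9 \left(- \frac{136}{16}\right) = 9 \left(\left(-136\right) \frac{1}{16}\right) = 9 \left(- \frac{17}{2}\right) = - \frac{153}{2} \approx -76.5$)
$l \left(139 + p{\left(8 \right)}\right) = - \frac{153 \left(139 + 0\right)}{2} = \left(- \frac{153}{2}\right) 139 = - \frac{21267}{2}$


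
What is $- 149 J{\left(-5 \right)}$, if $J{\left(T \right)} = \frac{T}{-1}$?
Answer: $-745$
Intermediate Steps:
$J{\left(T \right)} = - T$ ($J{\left(T \right)} = T \left(-1\right) = - T$)
$- 149 J{\left(-5 \right)} = - 149 \left(\left(-1\right) \left(-5\right)\right) = \left(-149\right) 5 = -745$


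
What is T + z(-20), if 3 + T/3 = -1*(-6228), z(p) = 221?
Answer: 18896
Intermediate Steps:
T = 18675 (T = -9 + 3*(-1*(-6228)) = -9 + 3*6228 = -9 + 18684 = 18675)
T + z(-20) = 18675 + 221 = 18896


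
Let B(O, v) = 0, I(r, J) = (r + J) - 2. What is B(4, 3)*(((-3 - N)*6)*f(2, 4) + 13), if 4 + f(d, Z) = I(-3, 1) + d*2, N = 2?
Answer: 0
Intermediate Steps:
I(r, J) = -2 + J + r (I(r, J) = (J + r) - 2 = -2 + J + r)
f(d, Z) = -8 + 2*d (f(d, Z) = -4 + ((-2 + 1 - 3) + d*2) = -4 + (-4 + 2*d) = -8 + 2*d)
B(4, 3)*(((-3 - N)*6)*f(2, 4) + 13) = 0*(((-3 - 1*2)*6)*(-8 + 2*2) + 13) = 0*(((-3 - 2)*6)*(-8 + 4) + 13) = 0*(-5*6*(-4) + 13) = 0*(-30*(-4) + 13) = 0*(120 + 13) = 0*133 = 0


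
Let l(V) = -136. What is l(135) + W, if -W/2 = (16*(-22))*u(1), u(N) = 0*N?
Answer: -136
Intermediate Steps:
u(N) = 0
W = 0 (W = -2*16*(-22)*0 = -(-704)*0 = -2*0 = 0)
l(135) + W = -136 + 0 = -136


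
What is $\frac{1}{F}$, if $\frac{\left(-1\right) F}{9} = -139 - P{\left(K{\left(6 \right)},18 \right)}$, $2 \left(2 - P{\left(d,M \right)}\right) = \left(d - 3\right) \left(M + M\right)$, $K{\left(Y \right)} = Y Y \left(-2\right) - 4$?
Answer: $\frac{1}{14067} \approx 7.1088 \cdot 10^{-5}$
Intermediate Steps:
$K{\left(Y \right)} = -4 - 2 Y^{2}$ ($K{\left(Y \right)} = Y \left(- 2 Y\right) - 4 = - 2 Y^{2} - 4 = -4 - 2 Y^{2}$)
$P{\left(d,M \right)} = 2 - M \left(-3 + d\right)$ ($P{\left(d,M \right)} = 2 - \frac{\left(d - 3\right) \left(M + M\right)}{2} = 2 - \frac{\left(-3 + d\right) 2 M}{2} = 2 - \frac{2 M \left(-3 + d\right)}{2} = 2 - M \left(-3 + d\right)$)
$F = 14067$ ($F = - 9 \left(-139 - \left(2 + 3 \cdot 18 - 18 \left(-4 - 2 \cdot 6^{2}\right)\right)\right) = - 9 \left(-139 - \left(2 + 54 - 18 \left(-4 - 72\right)\right)\right) = - 9 \left(-139 - \left(2 + 54 - 18 \left(-76\right)\right)\right) = - 9 \left(-139 - \left(2 + 54 + 1368\right)\right) = - 9 \left(-139 - 1424\right) = \left(-9\right) \left(-1563\right) = 14067$)
$\frac{1}{F} = \frac{1}{14067}$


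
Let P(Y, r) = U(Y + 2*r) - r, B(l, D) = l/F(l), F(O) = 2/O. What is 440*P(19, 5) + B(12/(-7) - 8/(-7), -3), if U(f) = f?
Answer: 517448/49 ≈ 10560.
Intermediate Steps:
B(l, D) = l²/2 (B(l, D) = l/((2/l)) = l*(l/2) = l²/2)
P(Y, r) = Y + r (P(Y, r) = (Y + 2*r) - r = Y + r)
440*P(19, 5) + B(12/(-7) - 8/(-7), -3) = 440*(19 + 5) + (12/(-7) - 8/(-7))²/2 = 440*24 + (12*(-⅐) - 8*(-⅐))²/2 = 10560 + (-12/7 + 8/7)²/2 = 10560 + (-4/7)²/2 = 10560 + (½)*(16/49) = 10560 + 8/49 = 517448/49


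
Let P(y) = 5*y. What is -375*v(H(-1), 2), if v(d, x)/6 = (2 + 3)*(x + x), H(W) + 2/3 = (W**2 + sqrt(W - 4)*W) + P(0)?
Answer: -45000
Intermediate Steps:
H(W) = -2/3 + W**2 + W*sqrt(-4 + W) (H(W) = -2/3 + ((W**2 + sqrt(W - 4)*W) + 5*0) = -2/3 + ((W**2 + sqrt(-4 + W)*W) + 0) = -2/3 + ((W**2 + W*sqrt(-4 + W)) + 0) = -2/3 + (W**2 + W*sqrt(-4 + W)) = -2/3 + W**2 + W*sqrt(-4 + W))
v(d, x) = 60*x (v(d, x) = 6*((2 + 3)*(x + x)) = 6*(5*(2*x)) = 6*(10*x) = 60*x)
-375*v(H(-1), 2) = -22500*2 = -375*120 = -45000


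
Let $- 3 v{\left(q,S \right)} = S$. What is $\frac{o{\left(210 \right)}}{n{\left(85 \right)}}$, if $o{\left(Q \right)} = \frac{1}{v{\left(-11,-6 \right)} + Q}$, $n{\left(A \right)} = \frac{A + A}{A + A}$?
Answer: $\frac{1}{212} \approx 0.004717$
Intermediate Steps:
$v{\left(q,S \right)} = - \frac{S}{3}$
$n{\left(A \right)} = 1$ ($n{\left(A \right)} = \frac{2 A}{2 A} = 2 A \frac{1}{2 A} = 1$)
$o{\left(Q \right)} = \frac{1}{2 + Q}$ ($o{\left(Q \right)} = \frac{1}{\left(- \frac{1}{3}\right) \left(-6\right) + Q} = \frac{1}{2 + Q}$)
$\frac{o{\left(210 \right)}}{n{\left(85 \right)}} = \frac{1}{\left(2 + 210\right) 1} = \frac{1}{212} \cdot 1 = \frac{1}{212}$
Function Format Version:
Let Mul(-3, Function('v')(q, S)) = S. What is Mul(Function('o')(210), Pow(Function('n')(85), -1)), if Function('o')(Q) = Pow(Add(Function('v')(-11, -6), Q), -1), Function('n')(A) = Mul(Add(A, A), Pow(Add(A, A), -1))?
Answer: Rational(1, 212) ≈ 0.0047170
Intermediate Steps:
Function('v')(q, S) = Mul(Rational(-1, 3), S)
Function('n')(A) = 1 (Function('n')(A) = Mul(Mul(2, A), Pow(Mul(2, A), -1)) = Mul(Mul(2, A), Mul(Rational(1, 2), Pow(A, -1))) = 1)
Function('o')(Q) = Pow(Add(2, Q), -1) (Function('o')(Q) = Pow(Add(Mul(Rational(-1, 3), -6), Q), -1) = Pow(Add(2, Q), -1))
Mul(Function('o')(210), Pow(Function('n')(85), -1)) = Mul(Pow(Add(2, 210), -1), Pow(1, -1)) = Mul(Pow(212, -1), 1) = Mul(Rational(1, 212), 1) = Rational(1, 212)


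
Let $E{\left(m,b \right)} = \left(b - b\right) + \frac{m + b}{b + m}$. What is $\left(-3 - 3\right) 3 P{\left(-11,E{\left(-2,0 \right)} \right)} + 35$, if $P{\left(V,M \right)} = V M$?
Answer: $233$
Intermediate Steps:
$E{\left(m,b \right)} = 1$ ($E{\left(m,b \right)} = 0 + \frac{b + m}{b + m} = 0 + 1 = 1$)
$P{\left(V,M \right)} = M V$
$\left(-3 - 3\right) 3 P{\left(-11,E{\left(-2,0 \right)} \right)} + 35 = \left(-3 - 3\right) 3 \cdot 1 \left(-11\right) + 35 = \left(-6\right) 3 \left(-11\right) + 35 = \left(-18\right) \left(-11\right) + 35 = 198 + 35 = 233$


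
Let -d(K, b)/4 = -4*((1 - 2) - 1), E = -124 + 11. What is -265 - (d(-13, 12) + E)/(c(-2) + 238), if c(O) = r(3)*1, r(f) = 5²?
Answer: -69550/263 ≈ -264.45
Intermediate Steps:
r(f) = 25
c(O) = 25 (c(O) = 25*1 = 25)
E = -113
d(K, b) = -32 (d(K, b) = -(-16)*((1 - 2) - 1) = -(-16)*(-1 - 1) = -(-16)*(-2) = -4*8 = -32)
-265 - (d(-13, 12) + E)/(c(-2) + 238) = -265 - (-32 - 113)/(25 + 238) = -265 - (-145)/263 = -265 - 1*(-145/263) = -265 + 145/263 = -69550/263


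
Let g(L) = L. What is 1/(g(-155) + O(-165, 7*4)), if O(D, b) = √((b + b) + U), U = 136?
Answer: -155/23833 - 8*√3/23833 ≈ -0.0070850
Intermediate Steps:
O(D, b) = √(136 + 2*b) (O(D, b) = √((b + b) + 136) = √(2*b + 136) = √(136 + 2*b))
1/(g(-155) + O(-165, 7*4)) = 1/(-155 + √(136 + 2*(7*4))) = 1/(-155 + √(136 + 2*28)) = 1/(-155 + √(136 + 56)) = 1/(-155 + √192) = 1/(-155 + 8*√3)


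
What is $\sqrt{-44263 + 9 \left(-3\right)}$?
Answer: $i \sqrt{44290} \approx 210.45 i$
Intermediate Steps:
$\sqrt{-44263 + 9 \left(-3\right)} = \sqrt{-44263 - 27} = \sqrt{-44290} = i \sqrt{44290}$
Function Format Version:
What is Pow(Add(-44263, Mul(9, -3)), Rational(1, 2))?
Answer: Mul(I, Pow(44290, Rational(1, 2))) ≈ Mul(210.45, I)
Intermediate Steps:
Pow(Add(-44263, Mul(9, -3)), Rational(1, 2)) = Pow(Add(-44263, -27), Rational(1, 2)) = Pow(-44290, Rational(1, 2)) = Mul(I, Pow(44290, Rational(1, 2)))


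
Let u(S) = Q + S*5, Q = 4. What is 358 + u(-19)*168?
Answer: -14930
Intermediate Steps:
u(S) = 4 + 5*S (u(S) = 4 + S*5 = 4 + 5*S)
358 + u(-19)*168 = 358 + (4 + 5*(-19))*168 = 358 + (4 - 95)*168 = 358 - 91*168 = 358 - 15288 = -14930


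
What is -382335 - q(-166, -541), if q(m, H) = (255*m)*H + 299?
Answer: -23283164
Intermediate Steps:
q(m, H) = 299 + 255*H*m (q(m, H) = 255*H*m + 299 = 299 + 255*H*m)
-382335 - q(-166, -541) = -382335 - (299 + 255*(-541)*(-166)) = -382335 - (299 + 22900530) = -382335 - 1*22900829 = -382335 - 22900829 = -23283164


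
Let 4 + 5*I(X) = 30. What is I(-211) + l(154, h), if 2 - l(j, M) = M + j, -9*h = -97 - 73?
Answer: -7456/45 ≈ -165.69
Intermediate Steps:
I(X) = 26/5 (I(X) = -4/5 + (1/5)*30 = -4/5 + 6 = 26/5)
h = 170/9 (h = -(-97 - 73)/9 = -1/9*(-170) = 170/9 ≈ 18.889)
l(j, M) = 2 - M - j (l(j, M) = 2 - (M + j) = 2 + (-M - j) = 2 - M - j)
I(-211) + l(154, h) = 26/5 + (2 - 1*170/9 - 1*154) = 26/5 + (2 - 170/9 - 154) = 26/5 - 1538/9 = -7456/45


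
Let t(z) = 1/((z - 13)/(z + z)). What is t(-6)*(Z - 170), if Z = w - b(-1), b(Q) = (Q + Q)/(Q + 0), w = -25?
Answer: -2364/19 ≈ -124.42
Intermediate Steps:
t(z) = 2*z/(-13 + z) (t(z) = 1/((-13 + z)/((2*z))) = 1/((-13 + z)*(1/(2*z))) = 1/((-13 + z)/(2*z)) = 2*z/(-13 + z))
b(Q) = 2 (b(Q) = (2*Q)/Q = 2)
Z = -27 (Z = -25 - 1*2 = -25 - 2 = -27)
t(-6)*(Z - 170) = (2*(-6)/(-13 - 6))*(-27 - 170) = (2*(-6)/(-19))*(-197) = (2*(-6)*(-1/19))*(-197) = (12/19)*(-197) = -2364/19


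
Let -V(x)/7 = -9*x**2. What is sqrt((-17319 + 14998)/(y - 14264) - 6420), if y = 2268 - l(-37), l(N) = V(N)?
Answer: I*sqrt(61963602832577)/98243 ≈ 80.125*I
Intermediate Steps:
V(x) = 63*x**2 (V(x) = -(-63)*x**2 = 63*x**2)
l(N) = 63*N**2
y = -83979 (y = 2268 - 63*(-37)**2 = 2268 - 63*1369 = 2268 - 1*86247 = 2268 - 86247 = -83979)
sqrt((-17319 + 14998)/(y - 14264) - 6420) = sqrt((-17319 + 14998)/(-83979 - 14264) - 6420) = sqrt(-2321/(-98243) - 6420) = sqrt(-2321*(-1/98243) - 6420) = sqrt(2321/98243 - 6420) = sqrt(-630717739/98243) = I*sqrt(61963602832577)/98243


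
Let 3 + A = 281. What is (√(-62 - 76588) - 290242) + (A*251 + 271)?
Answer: -220193 + 5*I*√3066 ≈ -2.2019e+5 + 276.86*I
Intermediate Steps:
A = 278 (A = -3 + 281 = 278)
(√(-62 - 76588) - 290242) + (A*251 + 271) = (√(-62 - 76588) - 290242) + (278*251 + 271) = (√(-76650) - 290242) + (69778 + 271) = (5*I*√3066 - 290242) + 70049 = (-290242 + 5*I*√3066) + 70049 = -220193 + 5*I*√3066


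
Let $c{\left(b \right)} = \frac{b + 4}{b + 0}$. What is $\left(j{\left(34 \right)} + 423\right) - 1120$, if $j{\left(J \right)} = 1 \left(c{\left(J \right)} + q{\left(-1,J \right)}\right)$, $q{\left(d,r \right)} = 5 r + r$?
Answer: $- \frac{8362}{17} \approx -491.88$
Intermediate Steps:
$q{\left(d,r \right)} = 6 r$
$c{\left(b \right)} = \frac{4 + b}{b}$
$j{\left(J \right)} = 6 J + \frac{4 + J}{J}$ ($j{\left(J \right)} = 1 \left(\frac{4 + J}{J} + 6 J\right) = 1 \left(6 J + \frac{4 + J}{J}\right) = 6 J + \frac{4 + J}{J}$)
$\left(j{\left(34 \right)} + 423\right) - 1120 = \left(\left(1 + \frac{4}{34} + 6 \cdot 34\right) + 423\right) - 1120 = \left(\left(1 + 4 \cdot \frac{1}{34} + 204\right) + 423\right) - 1120 = \left(\left(1 + \frac{2}{17} + 204\right) + 423\right) - 1120 = \left(\frac{3487}{17} + 423\right) - 1120 = \frac{10678}{17} - 1120 = - \frac{8362}{17}$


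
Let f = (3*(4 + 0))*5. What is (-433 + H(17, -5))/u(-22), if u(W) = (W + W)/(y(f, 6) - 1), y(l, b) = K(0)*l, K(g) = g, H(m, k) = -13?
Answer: -223/22 ≈ -10.136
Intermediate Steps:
f = 60 (f = (3*4)*5 = 12*5 = 60)
y(l, b) = 0 (y(l, b) = 0*l = 0)
u(W) = -2*W (u(W) = (W + W)/(0 - 1) = (2*W)/(-1) = (2*W)*(-1) = -2*W)
(-433 + H(17, -5))/u(-22) = (-433 - 13)/((-2*(-22))) = -446/44 = -446*1/44 = -223/22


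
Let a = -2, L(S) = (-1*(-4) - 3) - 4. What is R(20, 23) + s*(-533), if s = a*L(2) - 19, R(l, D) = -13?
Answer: 6916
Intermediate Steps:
L(S) = -3 (L(S) = (4 - 3) - 4 = 1 - 4 = -3)
s = -13 (s = -2*(-3) - 19 = 6 - 19 = -13)
R(20, 23) + s*(-533) = -13 - 13*(-533) = -13 + 6929 = 6916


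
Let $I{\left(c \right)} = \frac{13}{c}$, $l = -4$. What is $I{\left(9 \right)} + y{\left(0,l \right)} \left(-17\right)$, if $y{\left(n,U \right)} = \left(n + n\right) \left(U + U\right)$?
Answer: $\frac{13}{9} \approx 1.4444$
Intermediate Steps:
$y{\left(n,U \right)} = 4 U n$ ($y{\left(n,U \right)} = 2 n 2 U = 4 U n$)
$I{\left(9 \right)} + y{\left(0,l \right)} \left(-17\right) = \frac{13}{9} + 4 \left(-4\right) 0 \left(-17\right) = 13 \cdot \frac{1}{9} + 0 \left(-17\right) = \frac{13}{9} + 0 = \frac{13}{9}$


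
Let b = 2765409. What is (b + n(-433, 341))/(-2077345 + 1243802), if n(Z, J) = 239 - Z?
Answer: -2766081/833543 ≈ -3.3185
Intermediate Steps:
(b + n(-433, 341))/(-2077345 + 1243802) = (2765409 + (239 - 1*(-433)))/(-2077345 + 1243802) = (2765409 + (239 + 433))/(-833543) = (2765409 + 672)*(-1/833543) = 2766081*(-1/833543) = -2766081/833543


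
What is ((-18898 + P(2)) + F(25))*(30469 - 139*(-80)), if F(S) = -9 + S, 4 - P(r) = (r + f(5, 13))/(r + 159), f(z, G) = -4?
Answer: -126403776684/161 ≈ -7.8512e+8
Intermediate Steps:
P(r) = 4 - (-4 + r)/(159 + r) (P(r) = 4 - (r - 4)/(r + 159) = 4 - (-4 + r)/(159 + r))
((-18898 + P(2)) + F(25))*(30469 - 139*(-80)) = ((-18898 + (640 + 3*2)/(159 + 2)) + (-9 + 25))*(30469 - 139*(-80)) = ((-18898 + (640 + 6)/161) + 16)*(30469 + 11120) = ((-18898 + (1/161)*646) + 16)*41589 = ((-18898 + 646/161) + 16)*41589 = (-3041932/161 + 16)*41589 = -3039356/161*41589 = -126403776684/161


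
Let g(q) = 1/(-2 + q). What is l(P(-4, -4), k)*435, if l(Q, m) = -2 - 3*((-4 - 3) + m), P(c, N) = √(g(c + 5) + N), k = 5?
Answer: 1740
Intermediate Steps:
P(c, N) = √(N + 1/(3 + c)) (P(c, N) = √(1/(-2 + (c + 5)) + N) = √(1/(-2 + (5 + c)) + N) = √(1/(3 + c) + N) = √(N + 1/(3 + c)))
l(Q, m) = 19 - 3*m (l(Q, m) = -2 - 3*(-7 + m) = -2 + (21 - 3*m) = 19 - 3*m)
l(P(-4, -4), k)*435 = (19 - 3*5)*435 = (19 - 15)*435 = 4*435 = 1740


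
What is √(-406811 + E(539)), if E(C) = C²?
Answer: I*√116290 ≈ 341.01*I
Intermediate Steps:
√(-406811 + E(539)) = √(-406811 + 539²) = √(-406811 + 290521) = √(-116290) = I*√116290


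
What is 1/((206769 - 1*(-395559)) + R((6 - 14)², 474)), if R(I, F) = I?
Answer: 1/602392 ≈ 1.6600e-6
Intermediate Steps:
1/((206769 - 1*(-395559)) + R((6 - 14)², 474)) = 1/((206769 - 1*(-395559)) + (6 - 14)²) = 1/((206769 + 395559) + (-8)²) = 1/(602328 + 64) = 1/602392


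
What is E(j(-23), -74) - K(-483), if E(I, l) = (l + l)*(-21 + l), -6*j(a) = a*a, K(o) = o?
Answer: 14543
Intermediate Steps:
j(a) = -a²/6 (j(a) = -a*a/6 = -a²/6)
E(I, l) = 2*l*(-21 + l) (E(I, l) = (2*l)*(-21 + l) = 2*l*(-21 + l))
E(j(-23), -74) - K(-483) = 2*(-74)*(-21 - 74) - 1*(-483) = 2*(-74)*(-95) + 483 = 14060 + 483 = 14543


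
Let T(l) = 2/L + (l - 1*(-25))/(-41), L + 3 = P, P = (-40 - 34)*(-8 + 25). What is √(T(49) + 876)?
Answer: 2*√584178388170/51701 ≈ 29.567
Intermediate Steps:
P = -1258 (P = -74*17 = -1258)
L = -1261 (L = -3 - 1258 = -1261)
T(l) = -31607/51701 - l/41 (T(l) = 2/(-1261) + (l - 1*(-25))/(-41) = 2*(-1/1261) + (l + 25)*(-1/41) = -2/1261 + (25 + l)*(-1/41) = -2/1261 + (-25/41 - l/41) = -31607/51701 - l/41)
√(T(49) + 876) = √((-31607/51701 - 1/41*49) + 876) = √((-31607/51701 - 49/41) + 876) = √(-93396/51701 + 876) = √(45196680/51701) = 2*√584178388170/51701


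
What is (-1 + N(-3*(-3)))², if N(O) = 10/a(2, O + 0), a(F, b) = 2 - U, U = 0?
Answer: 16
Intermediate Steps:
a(F, b) = 2 (a(F, b) = 2 - 1*0 = 2 + 0 = 2)
N(O) = 5 (N(O) = 10/2 = 10*(½) = 5)
(-1 + N(-3*(-3)))² = (-1 + 5)² = 4² = 16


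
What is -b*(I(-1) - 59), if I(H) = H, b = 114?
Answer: 6840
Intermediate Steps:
-b*(I(-1) - 59) = -114*(-1 - 59) = -114*(-60) = -1*(-6840) = 6840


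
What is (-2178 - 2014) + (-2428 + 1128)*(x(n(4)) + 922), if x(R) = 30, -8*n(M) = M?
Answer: -1241792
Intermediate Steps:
n(M) = -M/8
(-2178 - 2014) + (-2428 + 1128)*(x(n(4)) + 922) = (-2178 - 2014) + (-2428 + 1128)*(30 + 922) = -4192 - 1300*952 = -4192 - 1237600 = -1241792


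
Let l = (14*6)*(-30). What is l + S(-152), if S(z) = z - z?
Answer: -2520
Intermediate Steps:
S(z) = 0
l = -2520 (l = 84*(-30) = -2520)
l + S(-152) = -2520 + 0 = -2520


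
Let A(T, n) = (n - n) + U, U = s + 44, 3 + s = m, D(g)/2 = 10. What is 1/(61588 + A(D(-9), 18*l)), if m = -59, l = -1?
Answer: 1/61570 ≈ 1.6242e-5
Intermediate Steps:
D(g) = 20 (D(g) = 2*10 = 20)
s = -62 (s = -3 - 59 = -62)
U = -18 (U = -62 + 44 = -18)
A(T, n) = -18 (A(T, n) = (n - n) - 18 = 0 - 18 = -18)
1/(61588 + A(D(-9), 18*l)) = 1/(61588 - 18) = 1/61570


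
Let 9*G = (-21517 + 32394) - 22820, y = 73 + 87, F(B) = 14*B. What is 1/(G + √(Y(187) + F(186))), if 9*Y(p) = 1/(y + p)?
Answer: -4144221/5491248974 - 3*√2821905671/5491248974 ≈ -0.00078372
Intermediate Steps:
y = 160
Y(p) = 1/(9*(160 + p))
G = -1327 (G = ((-21517 + 32394) - 22820)/9 = (10877 - 22820)/9 = (⅑)*(-11943) = -1327)
1/(G + √(Y(187) + F(186))) = 1/(-1327 + √(1/(9*(160 + 187)) + 14*186)) = 1/(-1327 + √((⅑)/347 + 2604)) = 1/(-1327 + √((⅑)*(1/347) + 2604)) = 1/(-1327 + √(1/3123 + 2604)) = 1/(-1327 + √(8132293/3123)) = 1/(-1327 + √2821905671/1041)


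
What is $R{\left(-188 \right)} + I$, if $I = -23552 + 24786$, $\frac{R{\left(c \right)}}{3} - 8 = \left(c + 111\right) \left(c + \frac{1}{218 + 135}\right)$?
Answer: $\frac{15773927}{353} \approx 44685.0$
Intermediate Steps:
$R{\left(c \right)} = 24 + 3 \left(111 + c\right) \left(\frac{1}{353} + c\right)$ ($R{\left(c \right)} = 24 + 3 \left(c + 111\right) \left(c + \frac{1}{218 + 135}\right) = 24 + 3 \left(111 + c\right) \left(c + \frac{1}{353}\right) = 24 + 3 \left(111 + c\right) \left(\frac{1}{353} + c\right)$)
$I = 1234$
$R{\left(-188 \right)} + I = \left(\frac{8805}{353} + 3 \left(-188\right)^{2} + \frac{117552}{353} \left(-188\right)\right) + 1234 = \left(\frac{8805}{353} + 3 \cdot 35344 - \frac{22099776}{353}\right) + 1234 = \left(\frac{8805}{353} + 106032 - \frac{22099776}{353}\right) + 1234 = \frac{15338325}{353} + 1234 = \frac{15773927}{353}$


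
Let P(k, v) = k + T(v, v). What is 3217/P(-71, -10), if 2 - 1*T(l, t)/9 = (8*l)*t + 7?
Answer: -3217/7316 ≈ -0.43972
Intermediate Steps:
T(l, t) = -45 - 72*l*t (T(l, t) = 18 - 9*((8*l)*t + 7) = 18 - 9*(8*l*t + 7) = 18 - 9*(7 + 8*l*t) = 18 + (-63 - 72*l*t) = -45 - 72*l*t)
P(k, v) = -45 + k - 72*v**2 (P(k, v) = k + (-45 - 72*v*v) = k + (-45 - 72*v**2) = -45 + k - 72*v**2)
3217/P(-71, -10) = 3217/(-45 - 71 - 72*(-10)**2) = 3217/(-45 - 71 - 72*100) = 3217/(-45 - 71 - 7200) = 3217/(-7316) = 3217*(-1/7316) = -3217/7316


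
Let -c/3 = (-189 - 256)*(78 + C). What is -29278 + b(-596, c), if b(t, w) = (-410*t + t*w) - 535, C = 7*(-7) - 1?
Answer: -22063933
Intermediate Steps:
C = -50 (C = -49 - 1 = -50)
c = 37380 (c = -3*(-189 - 256)*(78 - 50) = -(-1335)*28 = -3*(-12460) = 37380)
b(t, w) = -535 - 410*t + t*w
-29278 + b(-596, c) = -29278 + (-535 - 410*(-596) - 596*37380) = -29278 + (-535 + 244360 - 22278480) = -29278 - 22034655 = -22063933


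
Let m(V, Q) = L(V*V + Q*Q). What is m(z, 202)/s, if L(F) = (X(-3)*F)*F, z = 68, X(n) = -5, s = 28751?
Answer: -10318515920/28751 ≈ -3.5889e+5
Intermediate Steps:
L(F) = -5*F² (L(F) = (-5*F)*F = -5*F²)
m(V, Q) = -5*(Q² + V²)² (m(V, Q) = -5*(V*V + Q*Q)² = -5*(V² + Q²)² = -5*(Q² + V²)²)
m(z, 202)/s = -5*(202² + 68²)²/28751 = -5*(40804 + 4624)²*(1/28751) = -5*45428²*(1/28751) = -5*2063703184*(1/28751) = -10318515920*1/28751 = -10318515920/28751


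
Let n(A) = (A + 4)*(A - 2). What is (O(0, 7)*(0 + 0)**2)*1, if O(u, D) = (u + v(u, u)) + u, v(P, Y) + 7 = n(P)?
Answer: 0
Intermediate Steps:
n(A) = (-2 + A)*(4 + A) (n(A) = (4 + A)*(-2 + A) = (-2 + A)*(4 + A))
v(P, Y) = -15 + P**2 + 2*P (v(P, Y) = -7 + (-8 + P**2 + 2*P) = -15 + P**2 + 2*P)
O(u, D) = -15 + u**2 + 4*u (O(u, D) = (u + (-15 + u**2 + 2*u)) + u = (-15 + u**2 + 3*u) + u = -15 + u**2 + 4*u)
(O(0, 7)*(0 + 0)**2)*1 = ((-15 + 0**2 + 4*0)*(0 + 0)**2)*1 = ((-15 + 0 + 0)*0**2)*1 = -15*0*1 = 0*1 = 0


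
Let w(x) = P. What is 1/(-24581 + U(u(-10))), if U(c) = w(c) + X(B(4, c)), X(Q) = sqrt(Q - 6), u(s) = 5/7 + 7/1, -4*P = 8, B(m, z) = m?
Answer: -24583/604323891 - I*sqrt(2)/604323891 ≈ -4.0679e-5 - 2.3402e-9*I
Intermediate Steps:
P = -2 (P = -1/4*8 = -2)
u(s) = 54/7 (u(s) = 5*(1/7) + 7*1 = 5/7 + 7 = 54/7)
w(x) = -2
X(Q) = sqrt(-6 + Q)
U(c) = -2 + I*sqrt(2) (U(c) = -2 + sqrt(-6 + 4) = -2 + sqrt(-2) = -2 + I*sqrt(2))
1/(-24581 + U(u(-10))) = 1/(-24581 + (-2 + I*sqrt(2))) = 1/(-24583 + I*sqrt(2))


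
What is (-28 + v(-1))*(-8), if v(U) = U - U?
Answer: 224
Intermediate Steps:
v(U) = 0
(-28 + v(-1))*(-8) = (-28 + 0)*(-8) = -28*(-8) = 224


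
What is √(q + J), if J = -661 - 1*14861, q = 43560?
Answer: √28038 ≈ 167.45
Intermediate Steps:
J = -15522 (J = -661 - 14861 = -15522)
√(q + J) = √(43560 - 15522) = √28038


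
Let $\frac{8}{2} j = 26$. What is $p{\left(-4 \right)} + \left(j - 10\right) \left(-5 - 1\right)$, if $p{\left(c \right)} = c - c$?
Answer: $21$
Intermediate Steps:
$j = \frac{13}{2}$ ($j = \frac{1}{4} \cdot 26 = \frac{13}{2} \approx 6.5$)
$p{\left(c \right)} = 0$
$p{\left(-4 \right)} + \left(j - 10\right) \left(-5 - 1\right) = 0 + \left(\frac{13}{2} - 10\right) \left(-5 - 1\right) = 0 - \frac{7 \left(-5 - 1\right)}{2} = 0 - -21 = 0 + 21 = 21$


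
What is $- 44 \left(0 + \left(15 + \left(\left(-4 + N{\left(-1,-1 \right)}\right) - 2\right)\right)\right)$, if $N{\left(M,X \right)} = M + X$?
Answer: $-308$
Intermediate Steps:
$- 44 \left(0 + \left(15 + \left(\left(-4 + N{\left(-1,-1 \right)}\right) - 2\right)\right)\right) = - 44 \left(0 + \left(15 - 8\right)\right) = - 44 \left(0 + 7\right) = \left(-44\right) 7 = -308$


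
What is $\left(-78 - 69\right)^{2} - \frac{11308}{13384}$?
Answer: $\frac{72300887}{3346} \approx 21608.0$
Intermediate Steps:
$\left(-78 - 69\right)^{2} - \frac{11308}{13384} = \left(-147\right)^{2} - \frac{2827}{3346} = 21609 - \frac{2827}{3346} = \frac{72300887}{3346}$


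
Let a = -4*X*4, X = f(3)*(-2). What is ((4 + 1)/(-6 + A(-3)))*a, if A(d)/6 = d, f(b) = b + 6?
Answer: -60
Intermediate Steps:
f(b) = 6 + b
A(d) = 6*d
X = -18 (X = (6 + 3)*(-2) = 9*(-2) = -18)
a = 288 (a = -4*(-18)*4 = 72*4 = 288)
((4 + 1)/(-6 + A(-3)))*a = ((4 + 1)/(-6 + 6*(-3)))*288 = (5/(-6 - 18))*288 = (5/(-24))*288 = (5*(-1/24))*288 = -5/24*288 = -60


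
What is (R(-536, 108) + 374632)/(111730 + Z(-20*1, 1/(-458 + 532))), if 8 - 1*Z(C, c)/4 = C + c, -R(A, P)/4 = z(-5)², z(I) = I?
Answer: 1154807/344846 ≈ 3.3488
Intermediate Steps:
R(A, P) = -100 (R(A, P) = -4*(-5)² = -4*25 = -100)
Z(C, c) = 32 - 4*C - 4*c (Z(C, c) = 32 - 4*(C + c) = 32 + (-4*C - 4*c) = 32 - 4*C - 4*c)
(R(-536, 108) + 374632)/(111730 + Z(-20*1, 1/(-458 + 532))) = (-100 + 374632)/(111730 + (32 - (-80) - 4/(-458 + 532))) = 374532/(111730 + (32 - 4*(-20) - 4/74)) = 374532/(111730 + (32 + 80 - 4*1/74)) = 374532/(111730 + (32 + 80 - 2/37)) = 374532/(111730 + 4142/37) = 374532/(4138152/37) = 374532*(37/4138152) = 1154807/344846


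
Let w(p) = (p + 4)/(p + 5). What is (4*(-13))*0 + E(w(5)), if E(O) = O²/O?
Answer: 9/10 ≈ 0.90000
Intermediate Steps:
w(p) = (4 + p)/(5 + p)
E(O) = O
(4*(-13))*0 + E(w(5)) = (4*(-13))*0 + (4 + 5)/(5 + 5) = -52*0 + 9/10 = 0 + (⅒)*9 = 0 + 9/10 = 9/10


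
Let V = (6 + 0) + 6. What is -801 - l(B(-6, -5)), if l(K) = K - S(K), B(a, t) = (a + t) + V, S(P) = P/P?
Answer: -801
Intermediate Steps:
S(P) = 1
V = 12 (V = 6 + 6 = 12)
B(a, t) = 12 + a + t (B(a, t) = (a + t) + 12 = 12 + a + t)
l(K) = -1 + K (l(K) = K - 1*1 = K - 1 = -1 + K)
-801 - l(B(-6, -5)) = -801 - (-1 + (12 - 6 - 5)) = -801 - (-1 + 1) = -801 - 1*0 = -801 + 0 = -801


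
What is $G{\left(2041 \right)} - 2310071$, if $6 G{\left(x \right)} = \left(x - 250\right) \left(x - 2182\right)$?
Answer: $- \frac{4704319}{2} \approx -2.3522 \cdot 10^{6}$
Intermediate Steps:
$G{\left(x \right)} = \frac{\left(-2182 + x\right) \left(-250 + x\right)}{6}$ ($G{\left(x \right)} = \frac{\left(x - 250\right) \left(x - 2182\right)}{6} = \frac{\left(-250 + x\right) \left(-2182 + x\right)}{6} = \frac{\left(-2182 + x\right) \left(-250 + x\right)}{6}$)
$G{\left(2041 \right)} - 2310071 = \left(\frac{272750}{3} - \frac{2481856}{3} + \frac{2041^{2}}{6}\right) - 2310071 = \left(\frac{272750}{3} - \frac{2481856}{3} + \frac{1}{6} \cdot 4165681\right) - 2310071 = \left(\frac{272750}{3} - \frac{2481856}{3} + \frac{4165681}{6}\right) - 2310071 = - \frac{84177}{2} - 2310071 = - \frac{4704319}{2}$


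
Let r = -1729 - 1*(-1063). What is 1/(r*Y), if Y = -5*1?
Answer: 1/3330 ≈ 0.00030030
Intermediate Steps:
Y = -5
r = -666 (r = -1729 + 1063 = -666)
1/(r*Y) = 1/(-666*(-5)) = 1/3330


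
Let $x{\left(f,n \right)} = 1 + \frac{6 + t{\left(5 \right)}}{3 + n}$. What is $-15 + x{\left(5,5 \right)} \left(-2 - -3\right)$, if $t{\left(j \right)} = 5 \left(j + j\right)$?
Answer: $-7$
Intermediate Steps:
$t{\left(j \right)} = 10 j$ ($t{\left(j \right)} = 5 \cdot 2 j = 10 j$)
$x{\left(f,n \right)} = 1 + \frac{56}{3 + n}$ ($x{\left(f,n \right)} = 1 + \frac{6 + 10 \cdot 5}{3 + n} = 1 + \frac{6 + 50}{3 + n} = 1 + \frac{56}{3 + n}$)
$-15 + x{\left(5,5 \right)} \left(-2 - -3\right) = -15 + \frac{59 + 5}{3 + 5} \left(-2 - -3\right) = -15 + \frac{1}{8} \cdot 64 \left(-2 + 3\right) = -15 + \frac{1}{8} \cdot 64 \cdot 1 = -15 + 8 \cdot 1 = -15 + 8 = -7$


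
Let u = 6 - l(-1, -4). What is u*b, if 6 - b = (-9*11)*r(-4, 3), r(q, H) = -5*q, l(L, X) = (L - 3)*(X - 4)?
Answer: -51636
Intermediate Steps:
l(L, X) = (-4 + X)*(-3 + L) (l(L, X) = (-3 + L)*(-4 + X) = (-4 + X)*(-3 + L))
b = 1986 (b = 6 - (-9*11)*(-5*(-4)) = 6 - (-99)*20 = 6 - 1*(-1980) = 6 + 1980 = 1986)
u = -26 (u = 6 - (12 - 4*(-1) - 3*(-4) - 1*(-4)) = 6 - (12 + 4 + 12 + 4) = 6 - 1*32 = 6 - 32 = -26)
u*b = -26*1986 = -51636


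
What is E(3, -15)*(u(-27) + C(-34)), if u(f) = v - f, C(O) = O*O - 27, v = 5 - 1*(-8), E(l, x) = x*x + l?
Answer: 266532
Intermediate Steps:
E(l, x) = l + x² (E(l, x) = x² + l = l + x²)
v = 13 (v = 5 + 8 = 13)
C(O) = -27 + O² (C(O) = O² - 27 = -27 + O²)
u(f) = 13 - f
E(3, -15)*(u(-27) + C(-34)) = (3 + (-15)²)*((13 - 1*(-27)) + (-27 + (-34)²)) = (3 + 225)*((13 + 27) + (-27 + 1156)) = 228*(40 + 1129) = 228*1169 = 266532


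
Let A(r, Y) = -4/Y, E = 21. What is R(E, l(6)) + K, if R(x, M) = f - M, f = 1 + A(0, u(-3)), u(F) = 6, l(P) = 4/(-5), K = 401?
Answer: 6032/15 ≈ 402.13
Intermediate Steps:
l(P) = -⅘ (l(P) = 4*(-⅕) = -⅘)
f = ⅓ (f = 1 - 4/6 = 1 - 4*⅙ = 1 - ⅔ = ⅓ ≈ 0.33333)
R(x, M) = ⅓ - M
R(E, l(6)) + K = (⅓ - 1*(-⅘)) + 401 = (⅓ + ⅘) + 401 = 17/15 + 401 = 6032/15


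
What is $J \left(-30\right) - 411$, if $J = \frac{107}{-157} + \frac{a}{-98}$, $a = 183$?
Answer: $- \frac{2573568}{7693} \approx -334.53$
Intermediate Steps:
$J = - \frac{39217}{15386}$ ($J = \frac{107}{-157} + \frac{183}{-98} = 107 \left(- \frac{1}{157}\right) + 183 \left(- \frac{1}{98}\right) = - \frac{107}{157} - \frac{183}{98} = - \frac{39217}{15386} \approx -2.5489$)
$J \left(-30\right) - 411 = \left(- \frac{39217}{15386}\right) \left(-30\right) - 411 = \frac{588255}{7693} - 411 = - \frac{2573568}{7693}$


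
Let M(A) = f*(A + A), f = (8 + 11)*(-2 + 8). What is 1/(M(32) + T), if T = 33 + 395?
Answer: 1/7724 ≈ 0.00012947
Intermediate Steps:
f = 114 (f = 19*6 = 114)
T = 428
M(A) = 228*A (M(A) = 114*(A + A) = 114*(2*A) = 228*A)
1/(M(32) + T) = 1/(228*32 + 428) = 1/(7296 + 428) = 1/7724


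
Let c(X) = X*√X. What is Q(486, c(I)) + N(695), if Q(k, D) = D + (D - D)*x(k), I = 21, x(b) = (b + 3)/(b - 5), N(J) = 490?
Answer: 490 + 21*√21 ≈ 586.23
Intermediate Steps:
x(b) = (3 + b)/(-5 + b)
c(X) = X^(3/2)
Q(k, D) = D (Q(k, D) = D + (D - D)*((3 + k)/(-5 + k)) = D + 0*((3 + k)/(-5 + k)) = D + 0 = D)
Q(486, c(I)) + N(695) = 21^(3/2) + 490 = 21*√21 + 490 = 490 + 21*√21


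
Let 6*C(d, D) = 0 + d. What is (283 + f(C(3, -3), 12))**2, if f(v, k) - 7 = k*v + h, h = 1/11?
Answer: 10608049/121 ≈ 87670.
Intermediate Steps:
h = 1/11 ≈ 0.090909
C(d, D) = d/6 (C(d, D) = (0 + d)/6 = d/6)
f(v, k) = 78/11 + k*v (f(v, k) = 7 + (k*v + 1/11) = 7 + (1/11 + k*v) = 78/11 + k*v)
(283 + f(C(3, -3), 12))**2 = (283 + (78/11 + 12*((1/6)*3)))**2 = (283 + (78/11 + 12*(1/2)))**2 = (283 + (78/11 + 6))**2 = (283 + 144/11)**2 = (3257/11)**2 = 10608049/121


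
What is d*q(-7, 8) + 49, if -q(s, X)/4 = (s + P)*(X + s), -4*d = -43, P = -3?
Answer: 479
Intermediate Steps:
d = 43/4 (d = -¼*(-43) = 43/4 ≈ 10.750)
q(s, X) = -4*(-3 + s)*(X + s) (q(s, X) = -4*(s - 3)*(X + s) = -4*(-3 + s)*(X + s))
d*q(-7, 8) + 49 = 43*(-4*(-7)² + 12*8 + 12*(-7) - 4*8*(-7))/4 + 49 = 43*(-4*49 + 96 - 84 + 224)/4 + 49 = 43*(-196 + 96 - 84 + 224)/4 + 49 = (43/4)*40 + 49 = 430 + 49 = 479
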